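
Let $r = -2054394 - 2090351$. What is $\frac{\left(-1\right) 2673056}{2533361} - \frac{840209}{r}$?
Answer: $- \frac{8950582778271}{10500135337945} \approx -0.85243$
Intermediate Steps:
$r = -4144745$ ($r = -2054394 - 2090351 = -4144745$)
$\frac{\left(-1\right) 2673056}{2533361} - \frac{840209}{r} = \frac{\left(-1\right) 2673056}{2533361} - \frac{840209}{-4144745} = \left(-2673056\right) \frac{1}{2533361} - - \frac{840209}{4144745} = - \frac{2673056}{2533361} + \frac{840209}{4144745} = - \frac{8950582778271}{10500135337945}$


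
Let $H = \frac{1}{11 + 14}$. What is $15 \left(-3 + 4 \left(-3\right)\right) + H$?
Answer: $- \frac{5624}{25} \approx -224.96$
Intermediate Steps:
$H = \frac{1}{25} \approx 0.04$
$15 \left(-3 + 4 \left(-3\right)\right) + H = 15 \left(-3 + 4 \left(-3\right)\right) + \frac{1}{25} = 15 \left(-3 - 12\right) + \frac{1}{25} = 15 \left(-15\right) + \frac{1}{25} = -225 + \frac{1}{25} = - \frac{5624}{25}$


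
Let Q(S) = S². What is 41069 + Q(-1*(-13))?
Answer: 41238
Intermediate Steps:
41069 + Q(-1*(-13)) = 41069 + (-1*(-13))² = 41069 + 13² = 41069 + 169 = 41238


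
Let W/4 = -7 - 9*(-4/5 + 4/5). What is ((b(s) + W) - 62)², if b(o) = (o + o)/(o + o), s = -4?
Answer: 7921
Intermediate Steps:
b(o) = 1 (b(o) = (2*o)/((2*o)) = (2*o)*(1/(2*o)) = 1)
W = -28 (W = 4*(-7 - 9*(-4/5 + 4/5)) = 4*(-7 - 9*(-4*⅕ + 4*(⅕))) = 4*(-7 - 9*(-⅘ + ⅘)) = 4*(-7 - 9*0) = 4*(-7 + 0) = 4*(-7) = -28)
((b(s) + W) - 62)² = ((1 - 28) - 62)² = (-27 - 62)² = (-89)² = 7921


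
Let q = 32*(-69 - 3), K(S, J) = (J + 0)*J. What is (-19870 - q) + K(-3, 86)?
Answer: -10170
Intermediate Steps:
K(S, J) = J² (K(S, J) = J*J = J²)
q = -2304 (q = 32*(-72) = -2304)
(-19870 - q) + K(-3, 86) = (-19870 - 1*(-2304)) + 86² = (-19870 + 2304) + 7396 = -17566 + 7396 = -10170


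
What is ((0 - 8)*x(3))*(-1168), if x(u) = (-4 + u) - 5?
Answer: -56064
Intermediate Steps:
x(u) = -9 + u
((0 - 8)*x(3))*(-1168) = ((0 - 8)*(-9 + 3))*(-1168) = -8*(-6)*(-1168) = 48*(-1168) = -56064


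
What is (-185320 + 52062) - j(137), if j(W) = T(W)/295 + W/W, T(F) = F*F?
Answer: -39330174/295 ≈ -1.3332e+5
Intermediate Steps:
T(F) = F²
j(W) = 1 + W²/295 (j(W) = W²/295 + W/W = W²*(1/295) + 1 = W²/295 + 1 = 1 + W²/295)
(-185320 + 52062) - j(137) = (-185320 + 52062) - (1 + (1/295)*137²) = -133258 - (1 + (1/295)*18769) = -133258 - (1 + 18769/295) = -133258 - 1*19064/295 = -133258 - 19064/295 = -39330174/295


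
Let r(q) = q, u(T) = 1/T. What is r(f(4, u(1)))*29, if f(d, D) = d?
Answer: 116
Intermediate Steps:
r(f(4, u(1)))*29 = 4*29 = 116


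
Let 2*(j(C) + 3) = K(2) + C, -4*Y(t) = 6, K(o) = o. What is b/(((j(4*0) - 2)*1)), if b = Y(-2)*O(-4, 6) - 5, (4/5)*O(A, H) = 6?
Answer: 65/16 ≈ 4.0625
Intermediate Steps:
O(A, H) = 15/2 (O(A, H) = (5/4)*6 = 15/2)
Y(t) = -3/2 (Y(t) = -¼*6 = -3/2)
j(C) = -2 + C/2 (j(C) = -3 + (2 + C)/2 = -3 + (1 + C/2) = -2 + C/2)
b = -65/4 (b = -3/2*15/2 - 5 = -45/4 - 5 = -65/4 ≈ -16.250)
b/(((j(4*0) - 2)*1)) = -65/(4*((-2 + (4*0)/2) - 2)) = -65/(4*((-2 + (½)*0) - 2)) = -65/(4*((-2 + 0) - 2)) = -65/(4*(-2 - 2)) = -65/(4*((-4*1))) = -65/4/(-4) = -65/4*(-¼) = 65/16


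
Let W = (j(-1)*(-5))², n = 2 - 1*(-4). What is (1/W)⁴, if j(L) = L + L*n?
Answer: 1/2251875390625 ≈ 4.4407e-13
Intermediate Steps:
n = 6 (n = 2 + 4 = 6)
j(L) = 7*L (j(L) = L + L*6 = L + 6*L = 7*L)
W = 1225 (W = ((7*(-1))*(-5))² = (-7*(-5))² = 35² = 1225)
(1/W)⁴ = (1/1225)⁴ = 1/2251875390625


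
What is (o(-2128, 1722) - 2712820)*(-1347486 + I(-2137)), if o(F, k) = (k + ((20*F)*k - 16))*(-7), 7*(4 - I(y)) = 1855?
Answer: -687746504094066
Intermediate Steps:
I(y) = -261 (I(y) = 4 - ⅐*1855 = 4 - 265 = -261)
o(F, k) = 112 - 7*k - 140*F*k (o(F, k) = (k + (20*F*k - 16))*(-7) = (k + (-16 + 20*F*k))*(-7) = (-16 + k + 20*F*k)*(-7) = 112 - 7*k - 140*F*k)
(o(-2128, 1722) - 2712820)*(-1347486 + I(-2137)) = ((112 - 7*1722 - 140*(-2128)*1722) - 2712820)*(-1347486 - 261) = ((112 - 12054 + 513018240) - 2712820)*(-1347747) = (513006298 - 2712820)*(-1347747) = 510293478*(-1347747) = -687746504094066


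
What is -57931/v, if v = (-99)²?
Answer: -57931/9801 ≈ -5.9107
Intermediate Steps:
v = 9801
-57931/v = -57931/9801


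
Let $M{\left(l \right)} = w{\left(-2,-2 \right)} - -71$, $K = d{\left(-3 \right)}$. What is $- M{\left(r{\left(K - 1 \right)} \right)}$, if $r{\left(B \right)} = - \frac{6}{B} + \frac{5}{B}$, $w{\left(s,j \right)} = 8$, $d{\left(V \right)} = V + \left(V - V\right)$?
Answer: $-79$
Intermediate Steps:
$d{\left(V \right)} = V$ ($d{\left(V \right)} = V + 0 = V$)
$K = -3$
$r{\left(B \right)} = - \frac{1}{B}$
$M{\left(l \right)} = 79$ ($M{\left(l \right)} = 8 - -71 = 8 + 71 = 79$)
$- M{\left(r{\left(K - 1 \right)} \right)} = \left(-1\right) 79 = -79$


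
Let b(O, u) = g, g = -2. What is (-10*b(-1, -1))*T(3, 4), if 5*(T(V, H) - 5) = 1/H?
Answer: 101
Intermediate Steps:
T(V, H) = 5 + 1/(5*H)
b(O, u) = -2
(-10*b(-1, -1))*T(3, 4) = (-10*(-2))*(5 + (⅕)/4) = 20*(5 + (⅕)*(¼)) = 20*(5 + 1/20) = 20*(101/20) = 101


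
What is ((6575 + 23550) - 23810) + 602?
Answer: 6917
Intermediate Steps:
((6575 + 23550) - 23810) + 602 = (30125 - 23810) + 602 = 6315 + 602 = 6917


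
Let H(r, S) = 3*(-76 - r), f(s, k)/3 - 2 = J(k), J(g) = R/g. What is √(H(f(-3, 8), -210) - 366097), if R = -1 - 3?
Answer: I*√1465354/2 ≈ 605.26*I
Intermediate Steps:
R = -4
J(g) = -4/g
f(s, k) = 6 - 12/k (f(s, k) = 6 + 3*(-4/k) = 6 - 12/k)
H(r, S) = -228 - 3*r
√(H(f(-3, 8), -210) - 366097) = √((-228 - 3*(6 - 12/8)) - 366097) = √((-228 - 3*(6 - 12*⅛)) - 366097) = √((-228 - 3*(6 - 3/2)) - 366097) = √((-228 - 3*9/2) - 366097) = √((-228 - 27/2) - 366097) = √(-483/2 - 366097) = √(-732677/2) = I*√1465354/2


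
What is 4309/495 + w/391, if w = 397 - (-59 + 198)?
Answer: 1812529/193545 ≈ 9.3649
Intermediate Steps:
w = 258 (w = 397 - 1*139 = 397 - 139 = 258)
4309/495 + w/391 = 4309/495 + 258/391 = 1812529/193545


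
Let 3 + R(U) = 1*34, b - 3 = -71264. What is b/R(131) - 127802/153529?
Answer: -10944591931/4759399 ≈ -2299.6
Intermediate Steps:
b = -71261 (b = 3 - 71264 = -71261)
R(U) = 31 (R(U) = -3 + 1*34 = -3 + 34 = 31)
b/R(131) - 127802/153529 = -71261/31 - 127802/153529 = -10944591931/4759399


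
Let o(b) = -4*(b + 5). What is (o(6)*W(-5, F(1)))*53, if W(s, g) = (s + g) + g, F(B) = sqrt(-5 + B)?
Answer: 11660 - 9328*I ≈ 11660.0 - 9328.0*I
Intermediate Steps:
W(s, g) = s + 2*g (W(s, g) = (g + s) + g = s + 2*g)
o(b) = -20 - 4*b (o(b) = -4*(5 + b) = -20 - 4*b)
(o(6)*W(-5, F(1)))*53 = ((-20 - 4*6)*(-5 + 2*sqrt(-5 + 1)))*53 = ((-20 - 24)*(-5 + 2*sqrt(-4)))*53 = -44*(-5 + 2*(2*I))*53 = -44*(-5 + 4*I)*53 = (220 - 176*I)*53 = 11660 - 9328*I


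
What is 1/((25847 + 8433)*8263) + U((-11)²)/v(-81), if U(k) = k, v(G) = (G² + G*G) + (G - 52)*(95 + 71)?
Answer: -8568480871/634209377960 ≈ -0.013510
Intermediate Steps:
v(G) = -8632 + 2*G² + 166*G (v(G) = (G² + G²) + (-52 + G)*166 = 2*G² + (-8632 + 166*G) = -8632 + 2*G² + 166*G)
1/((25847 + 8433)*8263) + U((-11)²)/v(-81) = 1/((25847 + 8433)*8263) + (-11)²/(-8632 + 2*(-81)² + 166*(-81)) = (1/8263)/34280 + 121/(-8632 + 2*6561 - 13446) = (1/34280)*(1/8263) + 121/(-8632 + 13122 - 13446) = 1/283255640 + 121/(-8956) = 1/283255640 + 121*(-1/8956) = 1/283255640 - 121/8956 = -8568480871/634209377960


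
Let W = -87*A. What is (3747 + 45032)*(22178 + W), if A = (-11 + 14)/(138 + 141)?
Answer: 33535025931/31 ≈ 1.0818e+9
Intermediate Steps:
A = 1/93 (A = 3/279 = 3*(1/279) = 1/93 ≈ 0.010753)
W = -29/31 (W = -87*1/93 = -29/31 ≈ -0.93548)
(3747 + 45032)*(22178 + W) = (3747 + 45032)*(22178 - 29/31) = 48779*(687489/31) = 33535025931/31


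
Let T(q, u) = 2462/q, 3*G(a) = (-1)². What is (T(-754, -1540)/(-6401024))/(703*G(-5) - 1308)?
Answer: -3693/7772872260608 ≈ -4.7511e-10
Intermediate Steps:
G(a) = ⅓ (G(a) = (⅓)*(-1)² = (⅓)*1 = ⅓)
(T(-754, -1540)/(-6401024))/(703*G(-5) - 1308) = ((2462/(-754))/(-6401024))/(703*(⅓) - 1308) = ((2462*(-1/754))*(-1/6401024))/(703/3 - 1308) = (-1231/377*(-1/6401024))/(-3221/3) = (1231/2413186048)*(-3/3221) = -3693/7772872260608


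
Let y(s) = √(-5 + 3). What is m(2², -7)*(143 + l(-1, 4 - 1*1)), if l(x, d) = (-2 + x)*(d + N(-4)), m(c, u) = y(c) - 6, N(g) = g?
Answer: -876 + 146*I*√2 ≈ -876.0 + 206.48*I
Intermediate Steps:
y(s) = I*√2 (y(s) = √(-2) = I*√2)
m(c, u) = -6 + I*√2 (m(c, u) = I*√2 - 6 = -6 + I*√2)
l(x, d) = (-4 + d)*(-2 + x) (l(x, d) = (-2 + x)*(d - 4) = (-2 + x)*(-4 + d) = (-4 + d)*(-2 + x))
m(2², -7)*(143 + l(-1, 4 - 1*1)) = (-6 + I*√2)*(143 + (8 - 4*(-1) - 2*(4 - 1*1) + (4 - 1*1)*(-1))) = (-6 + I*√2)*(143 + (8 + 4 - 2*(4 - 1) + (4 - 1)*(-1))) = (-6 + I*√2)*(143 + (8 + 4 - 2*3 + 3*(-1))) = (-6 + I*√2)*(143 + (8 + 4 - 6 - 3)) = (-6 + I*√2)*(143 + 3) = (-6 + I*√2)*146 = -876 + 146*I*√2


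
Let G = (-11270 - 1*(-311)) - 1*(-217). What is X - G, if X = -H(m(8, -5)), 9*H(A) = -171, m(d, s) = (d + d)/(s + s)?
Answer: 10761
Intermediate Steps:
G = -10742 (G = (-11270 + 311) + 217 = -10959 + 217 = -10742)
m(d, s) = d/s (m(d, s) = (2*d)/((2*s)) = (2*d)*(1/(2*s)) = d/s)
H(A) = -19 (H(A) = (⅑)*(-171) = -19)
X = 19 (X = -1*(-19) = 19)
X - G = 19 - 1*(-10742) = 19 + 10742 = 10761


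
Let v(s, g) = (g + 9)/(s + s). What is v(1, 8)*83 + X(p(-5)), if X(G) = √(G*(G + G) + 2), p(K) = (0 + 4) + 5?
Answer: 1411/2 + 2*√41 ≈ 718.31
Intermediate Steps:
v(s, g) = (9 + g)/(2*s) (v(s, g) = (9 + g)/((2*s)) = (9 + g)*(1/(2*s)) = (9 + g)/(2*s))
p(K) = 9 (p(K) = 4 + 5 = 9)
X(G) = √(2 + 2*G²) (X(G) = √(G*(2*G) + 2) = √(2*G² + 2) = √(2 + 2*G²))
v(1, 8)*83 + X(p(-5)) = ((½)*(9 + 8)/1)*83 + √(2 + 2*9²) = ((½)*1*17)*83 + √(2 + 2*81) = (17/2)*83 + √(2 + 162) = 1411/2 + √164 = 1411/2 + 2*√41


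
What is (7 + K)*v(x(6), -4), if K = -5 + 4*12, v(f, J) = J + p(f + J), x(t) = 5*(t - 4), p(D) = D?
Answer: 100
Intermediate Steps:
x(t) = -20 + 5*t (x(t) = 5*(-4 + t) = -20 + 5*t)
v(f, J) = f + 2*J (v(f, J) = J + (f + J) = J + (J + f) = f + 2*J)
K = 43 (K = -5 + 48 = 43)
(7 + K)*v(x(6), -4) = (7 + 43)*((-20 + 5*6) + 2*(-4)) = 50*((-20 + 30) - 8) = 50*(10 - 8) = 50*2 = 100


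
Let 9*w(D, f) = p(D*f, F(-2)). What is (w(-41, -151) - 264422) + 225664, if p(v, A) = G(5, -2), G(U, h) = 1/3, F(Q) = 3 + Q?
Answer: -1046465/27 ≈ -38758.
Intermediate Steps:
G(U, h) = ⅓
p(v, A) = ⅓
w(D, f) = 1/27 (w(D, f) = (⅑)*(⅓) = 1/27)
(w(-41, -151) - 264422) + 225664 = (1/27 - 264422) + 225664 = -7139393/27 + 225664 = -1046465/27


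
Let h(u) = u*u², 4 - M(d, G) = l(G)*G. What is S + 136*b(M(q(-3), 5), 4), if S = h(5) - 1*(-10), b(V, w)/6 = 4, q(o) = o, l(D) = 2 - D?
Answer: 3399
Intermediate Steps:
M(d, G) = 4 - G*(2 - G) (M(d, G) = 4 - (2 - G)*G = 4 - G*(2 - G))
h(u) = u³
b(V, w) = 24 (b(V, w) = 6*4 = 24)
S = 135 (S = 5³ - 1*(-10) = 125 + 10 = 135)
S + 136*b(M(q(-3), 5), 4) = 135 + 136*24 = 135 + 3264 = 3399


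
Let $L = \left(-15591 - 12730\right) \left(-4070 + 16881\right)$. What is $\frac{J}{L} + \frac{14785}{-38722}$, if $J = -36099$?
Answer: $- \frac{5362900768357}{14049128856982} \approx -0.38172$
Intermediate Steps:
$L = -362820331$ ($L = \left(-28321\right) 12811 = -362820331$)
$\frac{J}{L} + \frac{14785}{-38722} = - \frac{36099}{-362820331} + \frac{14785}{-38722} = \left(-36099\right) \left(- \frac{1}{362820331}\right) + 14785 \left(- \frac{1}{38722}\right) = \frac{36099}{362820331} - \frac{14785}{38722} = - \frac{5362900768357}{14049128856982}$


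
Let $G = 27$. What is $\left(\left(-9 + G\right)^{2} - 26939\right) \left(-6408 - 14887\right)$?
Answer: $566766425$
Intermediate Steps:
$\left(\left(-9 + G\right)^{2} - 26939\right) \left(-6408 - 14887\right) = \left(\left(-9 + 27\right)^{2} - 26939\right) \left(-6408 - 14887\right) = \left(18^{2} - 26939\right) \left(-21295\right) = \left(324 - 26939\right) \left(-21295\right) = \left(-26615\right) \left(-21295\right) = 566766425$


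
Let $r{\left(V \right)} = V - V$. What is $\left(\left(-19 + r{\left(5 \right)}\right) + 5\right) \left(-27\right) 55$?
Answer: $20790$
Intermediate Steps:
$r{\left(V \right)} = 0$
$\left(\left(-19 + r{\left(5 \right)}\right) + 5\right) \left(-27\right) 55 = \left(\left(-19 + 0\right) + 5\right) \left(-27\right) 55 = \left(-19 + 5\right) \left(-27\right) 55 = \left(-14\right) \left(-27\right) 55 = 378 \cdot 55 = 20790$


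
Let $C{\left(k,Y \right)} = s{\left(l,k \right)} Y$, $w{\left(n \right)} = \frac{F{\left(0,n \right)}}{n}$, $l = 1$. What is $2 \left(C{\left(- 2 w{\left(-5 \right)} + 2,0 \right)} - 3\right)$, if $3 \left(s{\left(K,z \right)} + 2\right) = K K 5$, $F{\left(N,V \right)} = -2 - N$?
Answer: $-6$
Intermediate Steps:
$w{\left(n \right)} = - \frac{2}{n}$ ($w{\left(n \right)} = \frac{-2 - 0}{n} = \frac{-2 + 0}{n} = - \frac{2}{n}$)
$s{\left(K,z \right)} = -2 + \frac{5 K^{2}}{3}$ ($s{\left(K,z \right)} = -2 + \frac{K K 5}{3} = -2 + \frac{K^{2} \cdot 5}{3} = -2 + \frac{5 K^{2}}{3}$)
$C{\left(k,Y \right)} = - \frac{Y}{3}$ ($C{\left(k,Y \right)} = \left(-2 + \frac{5 \cdot 1^{2}}{3}\right) Y = \left(-2 + \frac{5}{3} \cdot 1\right) Y = \left(-2 + \frac{5}{3}\right) Y = - \frac{Y}{3}$)
$2 \left(C{\left(- 2 w{\left(-5 \right)} + 2,0 \right)} - 3\right) = 2 \left(\left(- \frac{1}{3}\right) 0 - 3\right) = 2 \left(0 - 3\right) = 2 \left(-3\right) = -6$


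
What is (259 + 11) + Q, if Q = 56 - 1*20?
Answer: 306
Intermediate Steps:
Q = 36 (Q = 56 - 20 = 36)
(259 + 11) + Q = (259 + 11) + 36 = 270 + 36 = 306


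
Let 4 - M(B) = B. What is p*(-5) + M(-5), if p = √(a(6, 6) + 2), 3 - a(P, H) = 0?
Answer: 9 - 5*√5 ≈ -2.1803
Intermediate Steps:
a(P, H) = 3 (a(P, H) = 3 - 1*0 = 3 + 0 = 3)
p = √5 (p = √(3 + 2) = √5 ≈ 2.2361)
M(B) = 4 - B
p*(-5) + M(-5) = √5*(-5) + (4 - 1*(-5)) = -5*√5 + (4 + 5) = -5*√5 + 9 = 9 - 5*√5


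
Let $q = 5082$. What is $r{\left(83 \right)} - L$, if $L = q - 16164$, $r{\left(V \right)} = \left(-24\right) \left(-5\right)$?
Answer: $11202$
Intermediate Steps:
$r{\left(V \right)} = 120$
$L = -11082$ ($L = 5082 - 16164 = -11082$)
$r{\left(83 \right)} - L = 120 - -11082 = 120 + 11082 = 11202$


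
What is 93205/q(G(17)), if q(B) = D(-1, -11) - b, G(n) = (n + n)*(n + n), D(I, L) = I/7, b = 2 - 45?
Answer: 130487/60 ≈ 2174.8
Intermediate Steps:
b = -43
D(I, L) = I/7 (D(I, L) = I*(⅐) = I/7)
G(n) = 4*n² (G(n) = (2*n)*(2*n) = 4*n²)
q(B) = 300/7 (q(B) = (⅐)*(-1) - 1*(-43) = -⅐ + 43 = 300/7)
93205/q(G(17)) = 93205/(300/7) = 93205*(7/300) = 130487/60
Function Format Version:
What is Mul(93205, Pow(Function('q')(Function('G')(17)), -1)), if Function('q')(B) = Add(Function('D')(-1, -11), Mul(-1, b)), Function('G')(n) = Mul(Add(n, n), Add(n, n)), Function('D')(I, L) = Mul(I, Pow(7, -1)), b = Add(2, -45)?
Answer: Rational(130487, 60) ≈ 2174.8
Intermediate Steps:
b = -43
Function('D')(I, L) = Mul(Rational(1, 7), I) (Function('D')(I, L) = Mul(I, Rational(1, 7)) = Mul(Rational(1, 7), I))
Function('G')(n) = Mul(4, Pow(n, 2)) (Function('G')(n) = Mul(Mul(2, n), Mul(2, n)) = Mul(4, Pow(n, 2)))
Function('q')(B) = Rational(300, 7) (Function('q')(B) = Add(Mul(Rational(1, 7), -1), Mul(-1, -43)) = Add(Rational(-1, 7), 43) = Rational(300, 7))
Mul(93205, Pow(Function('q')(Function('G')(17)), -1)) = Mul(93205, Pow(Rational(300, 7), -1)) = Mul(93205, Rational(7, 300)) = Rational(130487, 60)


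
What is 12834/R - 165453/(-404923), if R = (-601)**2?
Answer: 64958570835/146258592523 ≈ 0.44414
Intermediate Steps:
R = 361201
12834/R - 165453/(-404923) = 12834/361201 - 165453/(-404923) = 12834*(1/361201) - 165453*(-1/404923) = 12834/361201 + 165453/404923 = 64958570835/146258592523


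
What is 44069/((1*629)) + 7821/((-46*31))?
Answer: 57922985/896954 ≈ 64.577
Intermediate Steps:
44069/((1*629)) + 7821/((-46*31)) = 44069/629 + 7821/(-1426) = 44069*(1/629) + 7821*(-1/1426) = 44069/629 - 7821/1426 = 57922985/896954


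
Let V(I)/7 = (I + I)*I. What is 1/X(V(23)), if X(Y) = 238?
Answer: 1/238 ≈ 0.0042017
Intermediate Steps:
V(I) = 14*I² (V(I) = 7*((I + I)*I) = 7*((2*I)*I) = 7*(2*I²) = 14*I²)
1/X(V(23)) = 1/238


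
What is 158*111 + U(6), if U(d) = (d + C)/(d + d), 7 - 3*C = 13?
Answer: 52615/3 ≈ 17538.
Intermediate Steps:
C = -2 (C = 7/3 - ⅓*13 = 7/3 - 13/3 = -2)
U(d) = (-2 + d)/(2*d) (U(d) = (d - 2)/(d + d) = (-2 + d)/((2*d)) = (-2 + d)*(1/(2*d)) = (-2 + d)/(2*d))
158*111 + U(6) = 158*111 + (½)*(-2 + 6)/6 = 17538 + (½)*(⅙)*4 = 17538 + ⅓ = 52615/3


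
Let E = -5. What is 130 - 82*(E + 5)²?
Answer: 130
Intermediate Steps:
130 - 82*(E + 5)² = 130 - 82*(-5 + 5)² = 130 - 82*0² = 130 - 82*0 = 130 + 0 = 130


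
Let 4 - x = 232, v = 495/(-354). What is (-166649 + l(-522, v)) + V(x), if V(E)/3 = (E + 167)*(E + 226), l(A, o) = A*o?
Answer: -9767632/59 ≈ -1.6555e+5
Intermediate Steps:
v = -165/118 (v = 495*(-1/354) = -165/118 ≈ -1.3983)
x = -228 (x = 4 - 1*232 = 4 - 232 = -228)
V(E) = 3*(167 + E)*(226 + E) (V(E) = 3*((E + 167)*(E + 226)) = 3*((167 + E)*(226 + E)) = 3*(167 + E)*(226 + E))
(-166649 + l(-522, v)) + V(x) = (-166649 - 522*(-165/118)) + (113226 + 3*(-228)² + 1179*(-228)) = (-166649 + 43065/59) + (113226 + 3*51984 - 268812) = -9789226/59 + (113226 + 155952 - 268812) = -9789226/59 + 366 = -9767632/59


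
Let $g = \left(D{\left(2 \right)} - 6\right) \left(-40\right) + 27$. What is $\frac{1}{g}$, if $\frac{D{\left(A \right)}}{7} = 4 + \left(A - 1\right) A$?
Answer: $- \frac{1}{1413} \approx -0.00070771$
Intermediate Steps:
$D{\left(A \right)} = 28 + 7 A \left(-1 + A\right)$ ($D{\left(A \right)} = 7 \left(4 + \left(A - 1\right) A\right) = 7 \left(4 + \left(-1 + A\right) A\right) = 7 \left(4 + A \left(-1 + A\right)\right) = 28 + 7 A \left(-1 + A\right)$)
$g = -1413$ ($g = \left(\left(28 - 14 + 7 \cdot 2^{2}\right) - 6\right) \left(-40\right) + 27 = \left(\left(28 - 14 + 7 \cdot 4\right) - 6\right) \left(-40\right) + 27 = \left(\left(28 - 14 + 28\right) - 6\right) \left(-40\right) + 27 = \left(42 - 6\right) \left(-40\right) + 27 = 36 \left(-40\right) + 27 = -1440 + 27 = -1413$)
$\frac{1}{g} = \frac{1}{-1413} = - \frac{1}{1413}$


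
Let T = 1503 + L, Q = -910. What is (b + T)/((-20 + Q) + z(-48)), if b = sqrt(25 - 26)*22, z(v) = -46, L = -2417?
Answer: 457/488 - 11*I/488 ≈ 0.93648 - 0.022541*I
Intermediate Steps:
T = -914 (T = 1503 - 2417 = -914)
b = 22*I (b = sqrt(-1)*22 = I*22 = 22*I ≈ 22.0*I)
(b + T)/((-20 + Q) + z(-48)) = (22*I - 914)/((-20 - 910) - 46) = (-914 + 22*I)/(-930 - 46) = (-914 + 22*I)/(-976) = (-914 + 22*I)*(-1/976) = 457/488 - 11*I/488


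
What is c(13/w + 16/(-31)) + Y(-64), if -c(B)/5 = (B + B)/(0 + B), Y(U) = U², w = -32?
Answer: 4086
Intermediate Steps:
c(B) = -10 (c(B) = -5*(B + B)/(0 + B) = -5*2*B/B = -5*2 = -10)
c(13/w + 16/(-31)) + Y(-64) = -10 + (-64)² = -10 + 4096 = 4086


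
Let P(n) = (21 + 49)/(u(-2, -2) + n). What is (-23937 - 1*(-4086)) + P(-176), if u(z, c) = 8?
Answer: -238217/12 ≈ -19851.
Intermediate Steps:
P(n) = 70/(8 + n) (P(n) = (21 + 49)/(8 + n) = 70/(8 + n))
(-23937 - 1*(-4086)) + P(-176) = (-23937 - 1*(-4086)) + 70/(8 - 176) = (-23937 + 4086) + 70/(-168) = -19851 + 70*(-1/168) = -19851 - 5/12 = -238217/12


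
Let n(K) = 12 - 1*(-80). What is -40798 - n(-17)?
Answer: -40890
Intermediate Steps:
n(K) = 92 (n(K) = 12 + 80 = 92)
-40798 - n(-17) = -40798 - 1*92 = -40798 - 92 = -40890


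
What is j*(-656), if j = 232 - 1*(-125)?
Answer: -234192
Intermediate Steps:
j = 357 (j = 232 + 125 = 357)
j*(-656) = 357*(-656) = -234192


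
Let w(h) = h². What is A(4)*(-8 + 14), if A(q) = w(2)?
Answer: 24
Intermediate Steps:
A(q) = 4 (A(q) = 2² = 4)
A(4)*(-8 + 14) = 4*(-8 + 14) = 4*6 = 24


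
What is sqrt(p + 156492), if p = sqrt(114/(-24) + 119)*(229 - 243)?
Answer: sqrt(156492 - 7*sqrt(457)) ≈ 395.40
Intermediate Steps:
p = -7*sqrt(457) (p = sqrt(114*(-1/24) + 119)*(-14) = sqrt(-19/4 + 119)*(-14) = sqrt(457/4)*(-14) = (sqrt(457)/2)*(-14) = -7*sqrt(457) ≈ -149.64)
sqrt(p + 156492) = sqrt(-7*sqrt(457) + 156492) = sqrt(156492 - 7*sqrt(457))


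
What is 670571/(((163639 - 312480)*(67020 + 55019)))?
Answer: -60961/1651309709 ≈ -3.6917e-5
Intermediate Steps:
670571/(((163639 - 312480)*(67020 + 55019))) = 670571/((-148841*122039)) = 670571/(-18164406799) = 670571*(-1/18164406799) = -60961/1651309709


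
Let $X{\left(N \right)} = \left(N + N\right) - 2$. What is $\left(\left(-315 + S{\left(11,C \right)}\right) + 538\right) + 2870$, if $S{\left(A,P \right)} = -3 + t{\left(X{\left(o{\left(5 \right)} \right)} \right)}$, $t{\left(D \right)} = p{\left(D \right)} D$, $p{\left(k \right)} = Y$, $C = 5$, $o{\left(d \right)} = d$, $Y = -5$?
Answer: $3050$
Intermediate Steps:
$p{\left(k \right)} = -5$
$X{\left(N \right)} = -2 + 2 N$ ($X{\left(N \right)} = 2 N - 2 = -2 + 2 N$)
$t{\left(D \right)} = - 5 D$
$S{\left(A,P \right)} = -43$ ($S{\left(A,P \right)} = -3 - 5 \left(-2 + 2 \cdot 5\right) = -3 - 5 \left(-2 + 10\right) = -3 - 40 = -43$)
$\left(\left(-315 + S{\left(11,C \right)}\right) + 538\right) + 2870 = \left(\left(-315 - 43\right) + 538\right) + 2870 = \left(-358 + 538\right) + 2870 = 180 + 2870 = 3050$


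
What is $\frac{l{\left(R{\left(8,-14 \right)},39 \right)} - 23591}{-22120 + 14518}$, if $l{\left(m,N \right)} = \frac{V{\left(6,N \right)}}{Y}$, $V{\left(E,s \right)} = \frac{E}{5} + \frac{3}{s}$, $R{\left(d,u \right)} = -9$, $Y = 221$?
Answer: $\frac{56480772}{18200455} \approx 3.1033$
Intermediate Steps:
$V{\left(E,s \right)} = \frac{3}{s} + \frac{E}{5}$ ($V{\left(E,s \right)} = E \frac{1}{5} + \frac{3}{s} = \frac{E}{5} + \frac{3}{s} = \frac{3}{s} + \frac{E}{5}$)
$l{\left(m,N \right)} = \frac{6}{1105} + \frac{3}{221 N}$ ($l{\left(m,N \right)} = \frac{\frac{3}{N} + \frac{1}{5} \cdot 6}{221} = \left(\frac{3}{N} + \frac{6}{5}\right) \frac{1}{221} = \left(\frac{6}{5} + \frac{3}{N}\right) \frac{1}{221} = \frac{6}{1105} + \frac{3}{221 N}$)
$\frac{l{\left(R{\left(8,-14 \right)},39 \right)} - 23591}{-22120 + 14518} = \frac{\frac{3 \left(5 + 2 \cdot 39\right)}{1105 \cdot 39} - 23591}{-22120 + 14518} = \frac{\frac{3}{1105} \cdot \frac{1}{39} \left(5 + 78\right) - 23591}{-7602} = \left(\frac{3}{1105} \cdot \frac{1}{39} \cdot 83 - 23591\right) \left(- \frac{1}{7602}\right) = \left(\frac{83}{14365} - 23591\right) \left(- \frac{1}{7602}\right) = \left(- \frac{338884632}{14365}\right) \left(- \frac{1}{7602}\right) = \frac{56480772}{18200455}$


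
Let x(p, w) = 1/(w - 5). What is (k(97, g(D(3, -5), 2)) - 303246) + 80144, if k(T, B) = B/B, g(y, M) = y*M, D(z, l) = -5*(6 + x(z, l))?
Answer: -223101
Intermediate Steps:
x(p, w) = 1/(-5 + w)
D(z, l) = -30 - 5/(-5 + l) (D(z, l) = -5*(6 + 1/(-5 + l)) = -30 - 5/(-5 + l))
g(y, M) = M*y
k(T, B) = 1
(k(97, g(D(3, -5), 2)) - 303246) + 80144 = (1 - 303246) + 80144 = -303245 + 80144 = -223101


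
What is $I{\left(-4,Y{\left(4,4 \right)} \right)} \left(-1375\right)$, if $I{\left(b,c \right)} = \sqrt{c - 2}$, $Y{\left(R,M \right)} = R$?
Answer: $- 1375 \sqrt{2} \approx -1944.5$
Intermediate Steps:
$I{\left(b,c \right)} = \sqrt{-2 + c}$
$I{\left(-4,Y{\left(4,4 \right)} \right)} \left(-1375\right) = \sqrt{-2 + 4} \left(-1375\right) = \sqrt{2} \left(-1375\right) = - 1375 \sqrt{2}$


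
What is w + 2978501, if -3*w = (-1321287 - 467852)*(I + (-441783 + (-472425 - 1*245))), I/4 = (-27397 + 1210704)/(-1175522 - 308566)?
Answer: -607021783803836881/1113066 ≈ -5.4536e+11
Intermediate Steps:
I = -1183307/371022 (I = 4*((-27397 + 1210704)/(-1175522 - 308566)) = 4*(1183307/(-1484088)) = 4*(1183307*(-1/1484088)) = 4*(-1183307/1484088) = -1183307/371022 ≈ -3.1893)
w = -607025099072030947/1113066 (w = -(-1321287 - 467852)*(-1183307/371022 + (-441783 + (-472425 - 1*245)))/3 = -(-1789139)*(-1183307/371022 + (-441783 + (-472425 - 245)))/3 = -(-1789139)*(-1183307/371022 + (-441783 - 472670))/3 = -(-1789139)*(-1183307/371022 - 914453)/3 = -(-1789139)*(-339283364273)/(3*371022) = -1/3*607025099072030947/371022 = -607025099072030947/1113066 ≈ -5.4536e+11)
w + 2978501 = -607025099072030947/1113066 + 2978501 = -607021783803836881/1113066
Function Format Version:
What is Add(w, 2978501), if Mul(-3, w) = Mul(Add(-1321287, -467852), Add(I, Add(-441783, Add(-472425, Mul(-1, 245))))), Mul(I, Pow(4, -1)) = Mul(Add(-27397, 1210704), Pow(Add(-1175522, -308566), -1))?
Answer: Rational(-607021783803836881, 1113066) ≈ -5.4536e+11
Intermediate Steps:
I = Rational(-1183307, 371022) (I = Mul(4, Mul(Add(-27397, 1210704), Pow(Add(-1175522, -308566), -1))) = Mul(4, Mul(1183307, Pow(-1484088, -1))) = Mul(4, Mul(1183307, Rational(-1, 1484088))) = Mul(4, Rational(-1183307, 1484088)) = Rational(-1183307, 371022) ≈ -3.1893)
w = Rational(-607025099072030947, 1113066) (w = Mul(Rational(-1, 3), Mul(Add(-1321287, -467852), Add(Rational(-1183307, 371022), Add(-441783, Add(-472425, Mul(-1, 245)))))) = Mul(Rational(-1, 3), Mul(-1789139, Add(Rational(-1183307, 371022), Add(-441783, Add(-472425, -245))))) = Mul(Rational(-1, 3), Mul(-1789139, Add(Rational(-1183307, 371022), Add(-441783, -472670)))) = Mul(Rational(-1, 3), Mul(-1789139, Add(Rational(-1183307, 371022), -914453))) = Mul(Rational(-1, 3), Mul(-1789139, Rational(-339283364273, 371022))) = Mul(Rational(-1, 3), Rational(607025099072030947, 371022)) = Rational(-607025099072030947, 1113066) ≈ -5.4536e+11)
Add(w, 2978501) = Add(Rational(-607025099072030947, 1113066), 2978501) = Rational(-607021783803836881, 1113066)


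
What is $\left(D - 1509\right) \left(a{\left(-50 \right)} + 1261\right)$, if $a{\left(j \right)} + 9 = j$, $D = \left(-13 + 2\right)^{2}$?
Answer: $-1668376$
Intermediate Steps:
$D = 121$ ($D = \left(-11\right)^{2} = 121$)
$a{\left(j \right)} = -9 + j$
$\left(D - 1509\right) \left(a{\left(-50 \right)} + 1261\right) = \left(121 - 1509\right) \left(\left(-9 - 50\right) + 1261\right) = - 1388 \left(-59 + 1261\right) = \left(-1388\right) 1202 = -1668376$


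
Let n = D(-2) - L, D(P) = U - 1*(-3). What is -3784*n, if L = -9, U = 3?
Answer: -56760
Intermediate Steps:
D(P) = 6 (D(P) = 3 - 1*(-3) = 3 + 3 = 6)
n = 15 (n = 6 - 1*(-9) = 6 + 9 = 15)
-3784*n = -3784*15 = -56760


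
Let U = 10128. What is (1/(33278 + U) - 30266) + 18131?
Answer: -526731809/43406 ≈ -12135.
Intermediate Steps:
(1/(33278 + U) - 30266) + 18131 = (1/(33278 + 10128) - 30266) + 18131 = (1/43406 - 30266) + 18131 = -1313725995/43406 + 18131 = -526731809/43406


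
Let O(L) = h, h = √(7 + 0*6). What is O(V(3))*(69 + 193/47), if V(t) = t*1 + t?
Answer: 3436*√7/47 ≈ 193.42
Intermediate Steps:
V(t) = 2*t (V(t) = t + t = 2*t)
h = √7 (h = √(7 + 0) = √7 ≈ 2.6458)
O(L) = √7
O(V(3))*(69 + 193/47) = √7*(69 + 193/47) = √7*(3436/47) = 3436*√7/47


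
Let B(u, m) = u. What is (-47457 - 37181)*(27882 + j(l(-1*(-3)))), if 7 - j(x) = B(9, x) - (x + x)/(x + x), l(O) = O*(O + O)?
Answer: -2359792078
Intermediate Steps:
l(O) = 2*O² (l(O) = O*(2*O) = 2*O²)
j(x) = -1 (j(x) = 7 - (9 - (x + x)/(x + x)) = 7 - (9 - 2*x/(2*x)) = 7 - (9 - 2*x*1/(2*x)) = 7 - (9 - 1*1) = 7 - (9 - 1) = 7 - 1*8 = 7 - 8 = -1)
(-47457 - 37181)*(27882 + j(l(-1*(-3)))) = (-47457 - 37181)*(27882 - 1) = -84638*27881 = -2359792078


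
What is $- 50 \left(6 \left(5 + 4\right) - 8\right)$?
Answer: $-2300$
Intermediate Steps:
$- 50 \left(6 \left(5 + 4\right) - 8\right) = - 50 \left(6 \cdot 9 - 8\right) = - 50 \left(54 - 8\right) = \left(-50\right) 46 = -2300$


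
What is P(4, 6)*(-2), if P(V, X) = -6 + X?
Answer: 0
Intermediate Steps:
P(4, 6)*(-2) = (-6 + 6)*(-2) = 0*(-2) = 0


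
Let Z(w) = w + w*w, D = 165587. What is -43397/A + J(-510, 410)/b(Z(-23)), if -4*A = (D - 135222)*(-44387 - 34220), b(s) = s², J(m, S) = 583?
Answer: 122465348127/55557520594180 ≈ 0.0022043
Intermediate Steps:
Z(w) = w + w²
A = 2386901555/4 (A = -(165587 - 135222)*(-44387 - 34220)/4 = -30365*(-78607)/4 = -¼*(-2386901555) = 2386901555/4 ≈ 5.9673e+8)
-43397/A + J(-510, 410)/b(Z(-23)) = -43397/2386901555/4 + 583/((-23*(1 - 23))²) = -43397*4/2386901555 + 583/((-23*(-22))²) = -173588/2386901555 + 583/(506²) = -173588/2386901555 + 583/256036 = -173588/2386901555 + 583*(1/256036) = -173588/2386901555 + 53/23276 = 122465348127/55557520594180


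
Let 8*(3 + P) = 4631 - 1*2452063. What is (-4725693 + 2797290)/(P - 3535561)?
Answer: 1928403/3841493 ≈ 0.50199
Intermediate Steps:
P = -305932 (P = -3 + (4631 - 1*2452063)/8 = -3 + (4631 - 2452063)/8 = -3 + (⅛)*(-2447432) = -3 - 305929 = -305932)
(-4725693 + 2797290)/(P - 3535561) = (-4725693 + 2797290)/(-305932 - 3535561) = -1928403/(-3841493) = -1928403*(-1/3841493) = 1928403/3841493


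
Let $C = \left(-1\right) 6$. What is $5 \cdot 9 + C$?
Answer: $39$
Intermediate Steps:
$C = -6$
$5 \cdot 9 + C = 5 \cdot 9 - 6 = 45 - 6 = 39$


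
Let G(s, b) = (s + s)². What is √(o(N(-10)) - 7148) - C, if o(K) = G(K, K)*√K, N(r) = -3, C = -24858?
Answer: 24858 + 2*√(-1787 + 9*I*√3) ≈ 24858.0 + 84.547*I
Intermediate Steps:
G(s, b) = 4*s² (G(s, b) = (2*s)² = 4*s²)
o(K) = 4*K^(5/2) (o(K) = (4*K²)*√K = 4*K^(5/2))
√(o(N(-10)) - 7148) - C = √(4*(-3)^(5/2) - 7148) - 1*(-24858) = √(4*(9*I*√3) - 7148) + 24858 = √(36*I*√3 - 7148) + 24858 = √(-7148 + 36*I*√3) + 24858 = 24858 + √(-7148 + 36*I*√3)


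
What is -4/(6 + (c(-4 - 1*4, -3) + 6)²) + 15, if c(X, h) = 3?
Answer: 1301/87 ≈ 14.954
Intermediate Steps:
-4/(6 + (c(-4 - 1*4, -3) + 6)²) + 15 = -4/(6 + (3 + 6)²) + 15 = -4/(6 + 9²) + 15 = -4/(6 + 81) + 15 = -4/87 + 15 = 1301/87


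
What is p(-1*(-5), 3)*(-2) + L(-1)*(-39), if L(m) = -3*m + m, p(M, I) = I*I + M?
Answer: -106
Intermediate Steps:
p(M, I) = M + I² (p(M, I) = I² + M = M + I²)
L(m) = -2*m
p(-1*(-5), 3)*(-2) + L(-1)*(-39) = (-1*(-5) + 3²)*(-2) - 2*(-1)*(-39) = (5 + 9)*(-2) + 2*(-39) = 14*(-2) - 78 = -28 - 78 = -106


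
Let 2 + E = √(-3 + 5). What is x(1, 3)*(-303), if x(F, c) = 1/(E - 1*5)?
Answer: 2121/47 + 303*√2/47 ≈ 54.245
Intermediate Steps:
E = -2 + √2 (E = -2 + √(-3 + 5) = -2 + √2 ≈ -0.58579)
x(F, c) = 1/(-7 + √2) (x(F, c) = 1/((-2 + √2) - 1*5) = 1/((-2 + √2) - 5) = 1/(-7 + √2))
x(1, 3)*(-303) = (-7/47 - √2/47)*(-303) = 2121/47 + 303*√2/47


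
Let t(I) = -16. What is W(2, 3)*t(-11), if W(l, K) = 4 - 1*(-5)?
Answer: -144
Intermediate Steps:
W(l, K) = 9 (W(l, K) = 4 + 5 = 9)
W(2, 3)*t(-11) = 9*(-16) = -144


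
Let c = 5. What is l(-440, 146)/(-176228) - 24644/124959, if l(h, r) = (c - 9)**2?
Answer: -1086240544/5505318663 ≈ -0.19731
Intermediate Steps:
l(h, r) = 16 (l(h, r) = (5 - 9)**2 = (-4)**2 = 16)
l(-440, 146)/(-176228) - 24644/124959 = 16/(-176228) - 24644/124959 = 16*(-1/176228) - 24644*1/124959 = -4/44057 - 24644/124959 = -1086240544/5505318663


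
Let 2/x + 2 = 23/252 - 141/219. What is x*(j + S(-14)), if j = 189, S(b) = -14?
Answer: -6438600/46957 ≈ -137.12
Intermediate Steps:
x = -36792/46957 (x = 2/(-2 + (23/252 - 141/219)) = 2/(-2 + (23*(1/252) - 141*1/219)) = 2/(-2 + (23/252 - 47/73)) = 2/(-2 - 10165/18396) = 2/(-46957/18396) = 2*(-18396/46957) = -36792/46957 ≈ -0.78353)
x*(j + S(-14)) = -36792*(189 - 14)/46957 = -36792/46957*175 = -6438600/46957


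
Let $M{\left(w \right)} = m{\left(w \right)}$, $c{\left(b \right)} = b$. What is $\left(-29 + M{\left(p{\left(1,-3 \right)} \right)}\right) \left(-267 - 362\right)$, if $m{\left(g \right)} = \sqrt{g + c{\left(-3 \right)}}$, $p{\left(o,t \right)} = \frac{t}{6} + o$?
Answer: $18241 - \frac{629 i \sqrt{10}}{2} \approx 18241.0 - 994.54 i$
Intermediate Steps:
$p{\left(o,t \right)} = o + \frac{t}{6}$ ($p{\left(o,t \right)} = \frac{t}{6} + o = o + \frac{t}{6}$)
$m{\left(g \right)} = \sqrt{-3 + g}$ ($m{\left(g \right)} = \sqrt{g - 3} = \sqrt{-3 + g}$)
$M{\left(w \right)} = \sqrt{-3 + w}$
$\left(-29 + M{\left(p{\left(1,-3 \right)} \right)}\right) \left(-267 - 362\right) = \left(-29 + \sqrt{-3 + \left(1 + \frac{1}{6} \left(-3\right)\right)}\right) \left(-267 - 362\right) = \left(-29 + \sqrt{-3 + \left(1 - \frac{1}{2}\right)}\right) \left(-629\right) = \left(-29 + \sqrt{-3 + \frac{1}{2}}\right) \left(-629\right) = \left(-29 + \sqrt{- \frac{5}{2}}\right) \left(-629\right) = \left(-29 + \frac{i \sqrt{10}}{2}\right) \left(-629\right) = 18241 - \frac{629 i \sqrt{10}}{2}$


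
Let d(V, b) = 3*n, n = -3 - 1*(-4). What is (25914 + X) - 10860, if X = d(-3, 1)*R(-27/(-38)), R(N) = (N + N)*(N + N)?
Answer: 5436681/361 ≈ 15060.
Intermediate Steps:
n = 1 (n = -3 + 4 = 1)
d(V, b) = 3 (d(V, b) = 3*1 = 3)
R(N) = 4*N**2 (R(N) = (2*N)*(2*N) = 4*N**2)
X = 2187/361 (X = 3*(4*(-27/(-38))**2) = 3*(4*(-27*(-1/38))**2) = 3*(4*(27/38)**2) = 3*(4*(729/1444)) = 3*(729/361) = 2187/361 ≈ 6.0582)
(25914 + X) - 10860 = (25914 + 2187/361) - 10860 = 9357141/361 - 10860 = 5436681/361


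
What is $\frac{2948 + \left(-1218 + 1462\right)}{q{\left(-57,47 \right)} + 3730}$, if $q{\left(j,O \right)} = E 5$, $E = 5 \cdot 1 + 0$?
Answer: $\frac{3192}{3755} \approx 0.85007$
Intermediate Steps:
$E = 5$ ($E = 5 + 0 = 5$)
$q{\left(j,O \right)} = 25$ ($q{\left(j,O \right)} = 5 \cdot 5 = 25$)
$\frac{2948 + \left(-1218 + 1462\right)}{q{\left(-57,47 \right)} + 3730} = \frac{2948 + \left(-1218 + 1462\right)}{25 + 3730} = \frac{2948 + 244}{3755} = 3192 \cdot \frac{1}{3755} = \frac{3192}{3755}$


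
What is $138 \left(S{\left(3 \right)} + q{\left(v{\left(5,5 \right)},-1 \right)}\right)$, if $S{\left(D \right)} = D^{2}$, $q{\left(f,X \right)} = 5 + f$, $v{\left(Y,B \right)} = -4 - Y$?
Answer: $690$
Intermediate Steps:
$138 \left(S{\left(3 \right)} + q{\left(v{\left(5,5 \right)},-1 \right)}\right) = 138 \left(3^{2} + \left(5 - 9\right)\right) = 138 \left(9 + \left(5 - 9\right)\right) = 138 \left(9 - 4\right) = 138 \cdot 5 = 690$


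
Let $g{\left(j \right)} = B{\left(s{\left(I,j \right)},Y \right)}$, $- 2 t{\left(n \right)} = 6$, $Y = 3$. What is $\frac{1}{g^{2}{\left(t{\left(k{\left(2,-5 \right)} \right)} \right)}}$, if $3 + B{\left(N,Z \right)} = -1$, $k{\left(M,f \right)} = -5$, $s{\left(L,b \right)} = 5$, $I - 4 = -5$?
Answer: $\frac{1}{16} \approx 0.0625$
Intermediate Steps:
$I = -1$ ($I = 4 - 5 = -1$)
$t{\left(n \right)} = -3$ ($t{\left(n \right)} = \left(- \frac{1}{2}\right) 6 = -3$)
$B{\left(N,Z \right)} = -4$ ($B{\left(N,Z \right)} = -3 - 1 = -4$)
$g{\left(j \right)} = -4$
$\frac{1}{g^{2}{\left(t{\left(k{\left(2,-5 \right)} \right)} \right)}} = \frac{1}{\left(-4\right)^{2}} = \frac{1}{16}$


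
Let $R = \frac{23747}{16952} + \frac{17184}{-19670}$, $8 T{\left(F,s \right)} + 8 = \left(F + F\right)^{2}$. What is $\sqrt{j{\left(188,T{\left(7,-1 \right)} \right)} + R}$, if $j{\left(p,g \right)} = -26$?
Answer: $\frac{i \sqrt{177013715469024070}}{83361460} \approx 5.0471 i$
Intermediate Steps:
$T{\left(F,s \right)} = -1 + \frac{F^{2}}{2}$ ($T{\left(F,s \right)} = -1 + \frac{\left(F + F\right)^{2}}{8} = -1 + \frac{\left(2 F\right)^{2}}{8} = -1 + \frac{4 F^{2}}{8} = -1 + \frac{F^{2}}{2}$)
$R = \frac{87900161}{166722920}$ ($R = 23747 \cdot \frac{1}{16952} + 17184 \left(- \frac{1}{19670}\right) = \frac{23747}{16952} - \frac{8592}{9835} = \frac{87900161}{166722920} \approx 0.52722$)
$\sqrt{j{\left(188,T{\left(7,-1 \right)} \right)} + R} = \sqrt{-26 + \frac{87900161}{166722920}} = \sqrt{- \frac{4246895759}{166722920}} = \frac{i \sqrt{177013715469024070}}{83361460}$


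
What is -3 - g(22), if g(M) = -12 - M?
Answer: 31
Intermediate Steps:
-3 - g(22) = -3 - (-12 - 1*22) = -3 - (-12 - 22) = -3 - 1*(-34) = -3 + 34 = 31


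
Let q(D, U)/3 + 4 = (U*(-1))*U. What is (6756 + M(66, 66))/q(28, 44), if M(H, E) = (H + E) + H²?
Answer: -937/485 ≈ -1.9320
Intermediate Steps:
q(D, U) = -12 - 3*U² (q(D, U) = -12 + 3*((U*(-1))*U) = -12 + 3*((-U)*U) = -12 + 3*(-U²) = -12 - 3*U²)
M(H, E) = E + H + H² (M(H, E) = (E + H) + H² = E + H + H²)
(6756 + M(66, 66))/q(28, 44) = (6756 + (66 + 66 + 66²))/(-12 - 3*44²) = (6756 + (66 + 66 + 4356))/(-12 - 3*1936) = (6756 + 4488)/(-12 - 5808) = 11244/(-5820) = 11244*(-1/5820) = -937/485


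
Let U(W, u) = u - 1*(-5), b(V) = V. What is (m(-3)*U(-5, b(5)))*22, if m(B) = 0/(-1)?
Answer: 0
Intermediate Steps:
U(W, u) = 5 + u (U(W, u) = u + 5 = 5 + u)
m(B) = 0 (m(B) = 0*(-1) = 0)
(m(-3)*U(-5, b(5)))*22 = (0*(5 + 5))*22 = (0*10)*22 = 0*22 = 0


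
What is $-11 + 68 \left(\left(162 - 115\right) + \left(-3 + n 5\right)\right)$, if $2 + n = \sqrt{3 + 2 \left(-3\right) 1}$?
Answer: $2301 + 340 i \sqrt{3} \approx 2301.0 + 588.9 i$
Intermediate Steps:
$n = -2 + i \sqrt{3}$ ($n = -2 + \sqrt{3 + 2 \left(-3\right) 1} = -2 + \sqrt{3 - 6} = -2 + \sqrt{-3} = -2 + i \sqrt{3} \approx -2.0 + 1.732 i$)
$-11 + 68 \left(\left(162 - 115\right) + \left(-3 + n 5\right)\right) = -11 + 68 \left(\left(162 - 115\right) - \left(3 - \left(-2 + i \sqrt{3}\right) 5\right)\right) = -11 + 68 \left(47 - \left(13 - 5 i \sqrt{3}\right)\right) = -11 + 68 \left(34 + 5 i \sqrt{3}\right) = -11 + \left(2312 + 340 i \sqrt{3}\right) = 2301 + 340 i \sqrt{3}$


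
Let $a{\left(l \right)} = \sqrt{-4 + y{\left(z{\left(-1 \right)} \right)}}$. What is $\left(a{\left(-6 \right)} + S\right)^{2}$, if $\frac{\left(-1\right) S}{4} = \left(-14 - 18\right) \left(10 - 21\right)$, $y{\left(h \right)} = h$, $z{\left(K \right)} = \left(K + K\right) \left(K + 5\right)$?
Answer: $1982452 - 5632 i \sqrt{3} \approx 1.9825 \cdot 10^{6} - 9754.9 i$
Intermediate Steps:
$z{\left(K \right)} = 2 K \left(5 + K\right)$
$a{\left(l \right)} = 2 i \sqrt{3}$ ($a{\left(l \right)} = \sqrt{-4 + 2 \left(-1\right) \left(5 - 1\right)} = \sqrt{-4 + 2 \left(-1\right) 4} = \sqrt{-4 - 8} = \sqrt{-12} = 2 i \sqrt{3}$)
$S = -1408$ ($S = - 4 \left(-14 - 18\right) \left(10 - 21\right) = - 4 \left(\left(-32\right) \left(-11\right)\right) = \left(-4\right) 352 = -1408$)
$\left(a{\left(-6 \right)} + S\right)^{2} = \left(2 i \sqrt{3} - 1408\right)^{2} = \left(-1408 + 2 i \sqrt{3}\right)^{2}$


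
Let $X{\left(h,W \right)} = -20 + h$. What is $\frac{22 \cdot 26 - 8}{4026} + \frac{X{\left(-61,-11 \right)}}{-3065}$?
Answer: $\frac{342461}{2056615} \approx 0.16652$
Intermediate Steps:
$\frac{22 \cdot 26 - 8}{4026} + \frac{X{\left(-61,-11 \right)}}{-3065} = \frac{22 \cdot 26 - 8}{4026} + \frac{-20 - 61}{-3065} = \left(572 - 8\right) \frac{1}{4026} - - \frac{81}{3065} = 564 \cdot \frac{1}{4026} + \frac{81}{3065} = \frac{94}{671} + \frac{81}{3065} = \frac{342461}{2056615}$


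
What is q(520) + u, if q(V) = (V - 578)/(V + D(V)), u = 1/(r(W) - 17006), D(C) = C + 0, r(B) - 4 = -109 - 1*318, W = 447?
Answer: -505961/9063080 ≈ -0.055827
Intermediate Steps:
r(B) = -423 (r(B) = 4 + (-109 - 1*318) = 4 + (-109 - 318) = 4 - 427 = -423)
D(C) = C
u = -1/17429 (u = 1/(-423 - 17006) = 1/(-17429) = -1/17429 ≈ -5.7376e-5)
q(V) = (-578 + V)/(2*V) (q(V) = (V - 578)/(V + V) = (-578 + V)/((2*V)) = (-578 + V)*(1/(2*V)) = (-578 + V)/(2*V))
q(520) + u = (1/2)*(-578 + 520)/520 - 1/17429 = (1/2)*(1/520)*(-58) - 1/17429 = -29/520 - 1/17429 = -505961/9063080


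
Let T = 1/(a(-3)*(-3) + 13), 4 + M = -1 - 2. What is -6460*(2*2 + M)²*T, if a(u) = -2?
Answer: -3060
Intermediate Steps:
M = -7 (M = -4 + (-1 - 2) = -4 - 3 = -7)
T = 1/19 (T = 1/(-2*(-3) + 13) = 1/(6 + 13) = 1/19 ≈ 0.052632)
-6460*(2*2 + M)²*T = -6460*(2*2 - 7)²/19 = -6460*(4 - 7)²/19 = -6460*(-3)²/19 = -58140/19 = -6460*9/19 = -3060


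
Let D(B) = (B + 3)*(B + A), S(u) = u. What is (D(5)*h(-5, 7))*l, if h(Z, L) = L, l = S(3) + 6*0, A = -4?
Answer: 168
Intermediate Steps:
l = 3 (l = 3 + 6*0 = 3 + 0 = 3)
D(B) = (-4 + B)*(3 + B) (D(B) = (B + 3)*(B - 4) = (3 + B)*(-4 + B) = (-4 + B)*(3 + B))
(D(5)*h(-5, 7))*l = ((-12 + 5² - 1*5)*7)*3 = ((-12 + 25 - 5)*7)*3 = (8*7)*3 = 56*3 = 168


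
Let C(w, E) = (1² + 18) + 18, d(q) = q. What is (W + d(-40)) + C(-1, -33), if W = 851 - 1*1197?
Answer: -349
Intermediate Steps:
W = -346 (W = 851 - 1197 = -346)
C(w, E) = 37 (C(w, E) = (1 + 18) + 18 = 19 + 18 = 37)
(W + d(-40)) + C(-1, -33) = (-346 - 40) + 37 = -386 + 37 = -349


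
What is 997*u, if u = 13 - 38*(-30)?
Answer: 1149541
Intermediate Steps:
u = 1153 (u = 13 + 1140 = 1153)
997*u = 997*1153 = 1149541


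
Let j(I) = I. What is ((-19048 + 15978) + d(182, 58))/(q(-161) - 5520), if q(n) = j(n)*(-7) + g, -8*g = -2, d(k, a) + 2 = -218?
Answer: 13160/17571 ≈ 0.74896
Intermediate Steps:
d(k, a) = -220 (d(k, a) = -2 - 218 = -220)
g = ¼ (g = -⅛*(-2) = ¼ ≈ 0.25000)
q(n) = ¼ - 7*n (q(n) = n*(-7) + ¼ = -7*n + ¼ = ¼ - 7*n)
((-19048 + 15978) + d(182, 58))/(q(-161) - 5520) = ((-19048 + 15978) - 220)/((¼ - 7*(-161)) - 5520) = (-3070 - 220)/((¼ + 1127) - 5520) = -3290/(4509/4 - 5520) = -3290/(-17571/4) = -3290*(-4/17571) = 13160/17571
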